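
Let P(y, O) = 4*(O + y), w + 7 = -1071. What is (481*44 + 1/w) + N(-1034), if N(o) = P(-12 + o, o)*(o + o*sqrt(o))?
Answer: 9296719431/1078 + 8602880*I*sqrt(1034) ≈ 8.624e+6 + 2.7663e+8*I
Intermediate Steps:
w = -1078 (w = -7 - 1071 = -1078)
P(y, O) = 4*O + 4*y
N(o) = (-48 + 8*o)*(o + o**(3/2)) (N(o) = (4*o + 4*(-12 + o))*(o + o*sqrt(o)) = (4*o + (-48 + 4*o))*(o + o**(3/2)) = (-48 + 8*o)*(o + o**(3/2)))
(481*44 + 1/w) + N(-1034) = (481*44 + 1/(-1078)) + 8*(-6 - 1034)*(-1034 + (-1034)**(3/2)) = (21164 - 1/1078) + 8*(-1040)*(-1034 - 1034*I*sqrt(1034)) = 22814791/1078 + (8602880 + 8602880*I*sqrt(1034)) = 9296719431/1078 + 8602880*I*sqrt(1034)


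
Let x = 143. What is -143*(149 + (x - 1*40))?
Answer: -36036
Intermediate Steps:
-143*(149 + (x - 1*40)) = -143*(149 + (143 - 1*40)) = -143*(149 + (143 - 40)) = -143*(149 + 103) = -143*252 = -36036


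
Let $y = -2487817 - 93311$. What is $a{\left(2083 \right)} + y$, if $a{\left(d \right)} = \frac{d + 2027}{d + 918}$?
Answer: $- \frac{7745961018}{3001} \approx -2.5811 \cdot 10^{6}$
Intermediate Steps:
$y = -2581128$ ($y = -2487817 - 93311 = -2581128$)
$a{\left(d \right)} = \frac{2027 + d}{918 + d}$
$a{\left(2083 \right)} + y = \frac{2027 + 2083}{918 + 2083} - 2581128 = \frac{1}{3001} \cdot 4110 - 2581128 = \frac{4110}{3001} - 2581128 = - \frac{7745961018}{3001}$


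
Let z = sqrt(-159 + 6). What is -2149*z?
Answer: -6447*I*sqrt(17) ≈ -26582.0*I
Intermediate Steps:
z = 3*I*sqrt(17) (z = sqrt(-153) = 3*I*sqrt(17) ≈ 12.369*I)
-2149*z = -6447*I*sqrt(17)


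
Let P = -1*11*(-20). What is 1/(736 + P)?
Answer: 1/956 ≈ 0.0010460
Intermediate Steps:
P = 220 (P = -11*(-20) = 220)
1/(736 + P) = 1/(736 + 220) = 1/956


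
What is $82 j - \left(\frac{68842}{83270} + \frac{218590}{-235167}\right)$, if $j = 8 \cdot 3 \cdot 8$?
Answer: $\frac{154153313451823}{9791178045} \approx 15744.0$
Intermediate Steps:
$j = 192$ ($j = 24 \cdot 8 = 192$)
$82 j - \left(\frac{68842}{83270} + \frac{218590}{-235167}\right) = 82 \cdot 192 - \left(\frac{68842}{83270} + \frac{218590}{-235167}\right) = 15744 - \left(68842 \cdot \frac{1}{83270} + 218590 \left(- \frac{1}{235167}\right)\right) = 15744 - \left(\frac{34421}{41635} - \frac{218590}{235167}\right) = 15744 - - \frac{1006311343}{9791178045} = 15744 + \frac{1006311343}{9791178045} = \frac{154153313451823}{9791178045}$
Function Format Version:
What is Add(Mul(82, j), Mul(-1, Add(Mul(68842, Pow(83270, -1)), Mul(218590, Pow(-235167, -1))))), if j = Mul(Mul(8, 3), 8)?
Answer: Rational(154153313451823, 9791178045) ≈ 15744.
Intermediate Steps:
j = 192 (j = Mul(24, 8) = 192)
Add(Mul(82, j), Mul(-1, Add(Mul(68842, Pow(83270, -1)), Mul(218590, Pow(-235167, -1))))) = Add(Mul(82, 192), Mul(-1, Add(Mul(68842, Pow(83270, -1)), Mul(218590, Pow(-235167, -1))))) = Add(15744, Mul(-1, Add(Mul(68842, Rational(1, 83270)), Mul(218590, Rational(-1, 235167))))) = Add(15744, Mul(-1, Add(Rational(34421, 41635), Rational(-218590, 235167)))) = Add(15744, Mul(-1, Rational(-1006311343, 9791178045))) = Add(15744, Rational(1006311343, 9791178045)) = Rational(154153313451823, 9791178045)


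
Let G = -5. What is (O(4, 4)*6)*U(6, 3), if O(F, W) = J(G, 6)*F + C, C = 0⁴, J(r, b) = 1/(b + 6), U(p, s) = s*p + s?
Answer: 42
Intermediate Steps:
U(p, s) = s + p*s (U(p, s) = p*s + s = s + p*s)
J(r, b) = 1/(6 + b)
C = 0
O(F, W) = F/12 (O(F, W) = F/(6 + 6) + 0 = F/12 + 0 = F/12)
(O(4, 4)*6)*U(6, 3) = (((1/12)*4)*6)*(3*(1 + 6)) = ((⅓)*6)*(3*7) = 2*21 = 42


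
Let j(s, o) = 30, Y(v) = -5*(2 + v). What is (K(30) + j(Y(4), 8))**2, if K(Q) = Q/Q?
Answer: 961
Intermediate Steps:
Y(v) = -10 - 5*v
K(Q) = 1
(K(30) + j(Y(4), 8))**2 = (1 + 30)**2 = 31**2 = 961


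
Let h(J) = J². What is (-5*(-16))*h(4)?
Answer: 1280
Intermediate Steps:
(-5*(-16))*h(4) = -5*(-16)*4² = 80*16 = 1280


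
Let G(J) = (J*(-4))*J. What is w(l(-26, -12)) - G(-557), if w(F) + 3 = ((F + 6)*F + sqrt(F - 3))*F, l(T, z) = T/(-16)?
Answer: 635398725/512 + 13*I*sqrt(22)/32 ≈ 1.241e+6 + 1.9055*I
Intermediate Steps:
l(T, z) = -T/16 (l(T, z) = T*(-1/16) = -T/16)
w(F) = -3 + F*(sqrt(-3 + F) + F*(6 + F)) (w(F) = -3 + ((F + 6)*F + sqrt(F - 3))*F = -3 + ((6 + F)*F + sqrt(-3 + F))*F = -3 + (F*(6 + F) + sqrt(-3 + F))*F = -3 + (sqrt(-3 + F) + F*(6 + F))*F = -3 + F*(sqrt(-3 + F) + F*(6 + F)))
G(J) = -4*J**2 (G(J) = (-4*J)*J = -4*J**2)
w(l(-26, -12)) - G(-557) = (-3 + (-1/16*(-26))**3 + 6*(-1/16*(-26))**2 + (-1/16*(-26))*sqrt(-3 - 1/16*(-26))) - (-4)*(-557)**2 = (-3 + (13/8)**3 + 6*(13/8)**2 + 13*sqrt(-3 + 13/8)/8) - (-4)*310249 = (-3 + 2197/512 + 6*(169/64) + 13*sqrt(-11/8)/8) - 1*(-1240996) = (-3 + 2197/512 + 507/32 + 13*(I*sqrt(22)/4)/8) + 1240996 = (-3 + 2197/512 + 507/32 + 13*I*sqrt(22)/32) + 1240996 = (8773/512 + 13*I*sqrt(22)/32) + 1240996 = 635398725/512 + 13*I*sqrt(22)/32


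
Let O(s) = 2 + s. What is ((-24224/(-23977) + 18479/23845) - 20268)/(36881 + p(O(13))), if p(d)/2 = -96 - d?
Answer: -11586834667157/20959107441335 ≈ -0.55283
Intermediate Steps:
p(d) = -192 - 2*d (p(d) = 2*(-96 - d) = -192 - 2*d)
((-24224/(-23977) + 18479/23845) - 20268)/(36881 + p(O(13))) = ((-24224/(-23977) + 18479/23845) - 20268)/(36881 + (-192 - 2*(2 + 13))) = ((-24224*(-1/23977) + 18479*(1/23845)) - 20268)/(36881 + (-192 - 2*15)) = ((24224/23977 + 18479/23845) - 20268)/(36881 + (-192 - 30)) = (1020692263/571731565 - 20268)/(36881 - 222) = -11586834667157/571731565/36659 = -11586834667157/571731565*1/36659 = -11586834667157/20959107441335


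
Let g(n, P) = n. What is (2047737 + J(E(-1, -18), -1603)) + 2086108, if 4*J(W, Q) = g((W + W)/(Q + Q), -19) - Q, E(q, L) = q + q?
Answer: 26508783751/6412 ≈ 4.1342e+6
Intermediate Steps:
E(q, L) = 2*q
J(W, Q) = -Q/4 + W/(4*Q) (J(W, Q) = ((W + W)/(Q + Q) - Q)/4 = ((2*W)/((2*Q)) - Q)/4 = ((2*W)*(1/(2*Q)) - Q)/4 = (W/Q - Q)/4 = (-Q + W/Q)/4 = -Q/4 + W/(4*Q))
(2047737 + J(E(-1, -18), -1603)) + 2086108 = (2047737 + (¼)*(2*(-1) - 1*(-1603)²)/(-1603)) + 2086108 = (2047737 + (¼)*(-1/1603)*(-2 - 1*2569609)) + 2086108 = (2047737 + (¼)*(-1/1603)*(-2 - 2569609)) + 2086108 = (2047737 + (¼)*(-1/1603)*(-2569611)) + 2086108 = (2047737 + 2569611/6412) + 2086108 = 13132659255/6412 + 2086108 = 26508783751/6412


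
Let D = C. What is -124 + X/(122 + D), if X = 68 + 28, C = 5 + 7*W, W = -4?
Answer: -4060/33 ≈ -123.03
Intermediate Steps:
C = -23 (C = 5 + 7*(-4) = 5 - 28 = -23)
D = -23
X = 96
-124 + X/(122 + D) = -124 + 96/(122 - 23) = -124 + 96/99 = -124 + 96*(1/99) = -124 + 32/33 = -4060/33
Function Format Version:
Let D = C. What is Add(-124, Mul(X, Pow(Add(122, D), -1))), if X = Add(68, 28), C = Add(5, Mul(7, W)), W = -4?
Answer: Rational(-4060, 33) ≈ -123.03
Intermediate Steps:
C = -23 (C = Add(5, Mul(7, -4)) = Add(5, -28) = -23)
D = -23
X = 96
Add(-124, Mul(X, Pow(Add(122, D), -1))) = Add(-124, Mul(96, Pow(Add(122, -23), -1))) = Add(-124, Mul(96, Pow(99, -1))) = Add(-124, Mul(96, Rational(1, 99))) = Add(-124, Rational(32, 33)) = Rational(-4060, 33)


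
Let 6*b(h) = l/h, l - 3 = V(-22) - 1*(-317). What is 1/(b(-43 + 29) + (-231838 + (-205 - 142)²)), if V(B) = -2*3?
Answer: -42/4680175 ≈ -8.9740e-6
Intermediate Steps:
V(B) = -6
l = 314 (l = 3 + (-6 - 1*(-317)) = 3 + (-6 + 317) = 3 + 311 = 314)
b(h) = 157/(3*h) (b(h) = (314/h)/6 = 157/(3*h))
1/(b(-43 + 29) + (-231838 + (-205 - 142)²)) = 1/(157/(3*(-43 + 29)) + (-231838 + (-205 - 142)²)) = 1/((157/3)/(-14) + (-231838 + (-347)²)) = 1/((157/3)*(-1/14) + (-231838 + 120409)) = 1/(-157/42 - 111429) = 1/(-4680175/42) = -42/4680175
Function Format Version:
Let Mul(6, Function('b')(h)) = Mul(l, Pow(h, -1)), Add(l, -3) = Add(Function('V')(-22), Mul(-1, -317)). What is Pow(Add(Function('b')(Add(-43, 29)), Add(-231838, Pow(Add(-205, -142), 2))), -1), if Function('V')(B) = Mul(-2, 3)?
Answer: Rational(-42, 4680175) ≈ -8.9740e-6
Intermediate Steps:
Function('V')(B) = -6
l = 314 (l = Add(3, Add(-6, Mul(-1, -317))) = Add(3, Add(-6, 317)) = Add(3, 311) = 314)
Function('b')(h) = Mul(Rational(157, 3), Pow(h, -1)) (Function('b')(h) = Mul(Rational(1, 6), Mul(314, Pow(h, -1))) = Mul(Rational(157, 3), Pow(h, -1)))
Pow(Add(Function('b')(Add(-43, 29)), Add(-231838, Pow(Add(-205, -142), 2))), -1) = Pow(Add(Mul(Rational(157, 3), Pow(Add(-43, 29), -1)), Add(-231838, Pow(Add(-205, -142), 2))), -1) = Pow(Add(Mul(Rational(157, 3), Pow(-14, -1)), Add(-231838, Pow(-347, 2))), -1) = Pow(Add(Mul(Rational(157, 3), Rational(-1, 14)), Add(-231838, 120409)), -1) = Pow(Add(Rational(-157, 42), -111429), -1) = Pow(Rational(-4680175, 42), -1) = Rational(-42, 4680175)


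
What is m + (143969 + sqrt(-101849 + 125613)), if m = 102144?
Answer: 246113 + 2*sqrt(5941) ≈ 2.4627e+5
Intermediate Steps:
m + (143969 + sqrt(-101849 + 125613)) = 102144 + (143969 + sqrt(-101849 + 125613)) = 102144 + (143969 + sqrt(23764)) = 102144 + (143969 + 2*sqrt(5941)) = 246113 + 2*sqrt(5941)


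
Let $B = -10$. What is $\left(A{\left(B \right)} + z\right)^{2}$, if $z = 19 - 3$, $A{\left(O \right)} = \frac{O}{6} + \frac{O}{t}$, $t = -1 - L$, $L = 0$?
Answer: $\frac{5329}{9} \approx 592.11$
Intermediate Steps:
$t = -1$ ($t = -1 - 0 = -1 + 0 = -1$)
$A{\left(O \right)} = - \frac{5 O}{6}$ ($A{\left(O \right)} = \frac{O}{6} + \frac{O}{-1} = O \frac{1}{6} + O \left(-1\right) = \frac{O}{6} - O = - \frac{5 O}{6}$)
$z = 16$ ($z = 19 - 3 = 16$)
$\left(A{\left(B \right)} + z\right)^{2} = \left(\left(- \frac{5}{6}\right) \left(-10\right) + 16\right)^{2} = \left(\frac{25}{3} + 16\right)^{2} = \left(\frac{73}{3}\right)^{2} = \frac{5329}{9}$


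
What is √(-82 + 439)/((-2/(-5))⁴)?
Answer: 625*√357/16 ≈ 738.06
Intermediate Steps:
√(-82 + 439)/((-2/(-5))⁴) = √357/((-2*(-⅕))⁴) = √357/((⅖)⁴) = √357/(16/625) = √357*(625/16) = 625*√357/16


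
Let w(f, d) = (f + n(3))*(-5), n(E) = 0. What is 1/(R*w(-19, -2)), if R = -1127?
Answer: -1/107065 ≈ -9.3401e-6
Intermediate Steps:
w(f, d) = -5*f (w(f, d) = (f + 0)*(-5) = f*(-5) = -5*f)
1/(R*w(-19, -2)) = 1/(-(-5635)*(-19)) = 1/(-1127*95) = 1/(-107065) = -1/107065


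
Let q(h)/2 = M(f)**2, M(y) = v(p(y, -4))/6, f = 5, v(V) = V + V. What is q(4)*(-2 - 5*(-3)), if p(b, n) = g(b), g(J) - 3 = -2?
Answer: 26/9 ≈ 2.8889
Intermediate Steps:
g(J) = 1 (g(J) = 3 - 2 = 1)
p(b, n) = 1
v(V) = 2*V
M(y) = 1/3 (M(y) = (2*1)/6 = 2*(1/6) = 1/3)
q(h) = 2/9 (q(h) = 2*(1/3)**2 = 2*(1/9) = 2/9)
q(4)*(-2 - 5*(-3)) = 2*(-2 - 5*(-3))/9 = 2*(-2 + 15)/9 = (2/9)*13 = 26/9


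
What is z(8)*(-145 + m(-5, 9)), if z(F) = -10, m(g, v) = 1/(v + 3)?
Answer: 8695/6 ≈ 1449.2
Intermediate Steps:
m(g, v) = 1/(3 + v)
z(8)*(-145 + m(-5, 9)) = -10*(-145 + 1/(3 + 9)) = -10*(-145 + 1/12) = -10*(-1739/12) = 8695/6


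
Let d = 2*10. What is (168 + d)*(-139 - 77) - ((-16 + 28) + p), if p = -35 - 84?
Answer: -40501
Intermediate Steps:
p = -119
d = 20
(168 + d)*(-139 - 77) - ((-16 + 28) + p) = (168 + 20)*(-139 - 77) - ((-16 + 28) - 119) = 188*(-216) - (12 - 119) = -40608 - 1*(-107) = -40608 + 107 = -40501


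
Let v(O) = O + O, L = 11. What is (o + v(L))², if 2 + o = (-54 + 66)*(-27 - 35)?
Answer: 524176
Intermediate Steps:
v(O) = 2*O
o = -746 (o = -2 + (-54 + 66)*(-27 - 35) = -2 + 12*(-62) = -2 - 744 = -746)
(o + v(L))² = (-746 + 2*11)² = (-746 + 22)² = (-724)² = 524176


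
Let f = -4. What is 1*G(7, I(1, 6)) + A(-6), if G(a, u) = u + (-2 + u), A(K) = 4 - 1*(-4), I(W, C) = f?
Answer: -2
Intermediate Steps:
I(W, C) = -4
A(K) = 8 (A(K) = 4 + 4 = 8)
G(a, u) = -2 + 2*u
1*G(7, I(1, 6)) + A(-6) = 1*(-2 + 2*(-4)) + 8 = 1*(-2 - 8) + 8 = 1*(-10) + 8 = -10 + 8 = -2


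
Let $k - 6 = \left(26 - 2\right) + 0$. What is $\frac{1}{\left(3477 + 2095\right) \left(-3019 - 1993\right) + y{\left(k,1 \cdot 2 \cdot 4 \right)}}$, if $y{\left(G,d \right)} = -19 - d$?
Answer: $- \frac{1}{27926891} \approx -3.5808 \cdot 10^{-8}$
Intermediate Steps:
$k = 30$ ($k = 6 + \left(\left(26 - 2\right) + 0\right) = 6 + \left(24 + 0\right) = 6 + 24 = 30$)
$\frac{1}{\left(3477 + 2095\right) \left(-3019 - 1993\right) + y{\left(k,1 \cdot 2 \cdot 4 \right)}} = \frac{1}{\left(3477 + 2095\right) \left(-3019 - 1993\right) - \left(19 + 1 \cdot 2 \cdot 4\right)} = \frac{1}{5572 \left(-5012\right) - \left(19 + 2 \cdot 4\right)} = \frac{1}{-27926864 - 27} = \frac{1}{-27926891} = - \frac{1}{27926891}$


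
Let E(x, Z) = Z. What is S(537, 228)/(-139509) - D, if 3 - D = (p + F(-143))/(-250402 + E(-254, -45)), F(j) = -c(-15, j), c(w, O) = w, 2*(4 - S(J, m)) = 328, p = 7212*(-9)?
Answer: -95725602512/34939610523 ≈ -2.7397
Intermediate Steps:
p = -64908
S(J, m) = -160 (S(J, m) = 4 - 1/2*328 = 4 - 164 = -160)
F(j) = 15 (F(j) = -1*(-15) = 15)
D = 686448/250447 (D = 3 - (-64908 + 15)/(-250402 - 45) = 3 - (-64893)/(-250447) = 3 - (-64893)*(-1)/250447 = 3 - 1*64893/250447 = 3 - 64893/250447 = 686448/250447 ≈ 2.7409)
S(537, 228)/(-139509) - D = -160/(-139509) - 1*686448/250447 = -160*(-1/139509) - 686448/250447 = 160/139509 - 686448/250447 = -95725602512/34939610523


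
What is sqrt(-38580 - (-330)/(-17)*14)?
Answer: 32*I*sqrt(10965)/17 ≈ 197.11*I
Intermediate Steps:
sqrt(-38580 - (-330)/(-17)*14) = sqrt(-38580 - (-330)*(-1)/17*14) = sqrt(-38580 - 15*22/17*14) = sqrt(-38580 - 330/17*14) = sqrt(-38580 - 4620/17) = sqrt(-660480/17) = 32*I*sqrt(10965)/17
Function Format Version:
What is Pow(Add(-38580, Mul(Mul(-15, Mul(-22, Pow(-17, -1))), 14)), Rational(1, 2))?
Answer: Mul(Rational(32, 17), I, Pow(10965, Rational(1, 2))) ≈ Mul(197.11, I)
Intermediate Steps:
Pow(Add(-38580, Mul(Mul(-15, Mul(-22, Pow(-17, -1))), 14)), Rational(1, 2)) = Pow(Add(-38580, Mul(Mul(-15, Mul(-22, Rational(-1, 17))), 14)), Rational(1, 2)) = Pow(Add(-38580, Mul(Mul(-15, Rational(22, 17)), 14)), Rational(1, 2)) = Pow(Add(-38580, Mul(Rational(-330, 17), 14)), Rational(1, 2)) = Pow(Add(-38580, Rational(-4620, 17)), Rational(1, 2)) = Pow(Rational(-660480, 17), Rational(1, 2)) = Mul(Rational(32, 17), I, Pow(10965, Rational(1, 2)))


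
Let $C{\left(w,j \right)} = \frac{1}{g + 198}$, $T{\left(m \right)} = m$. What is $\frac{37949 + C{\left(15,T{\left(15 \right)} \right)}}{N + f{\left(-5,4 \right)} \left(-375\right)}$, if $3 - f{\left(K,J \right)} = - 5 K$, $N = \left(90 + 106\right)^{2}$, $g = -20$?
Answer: $\frac{6754923}{8306548} \approx 0.8132$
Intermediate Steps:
$C{\left(w,j \right)} = \frac{1}{178}$ ($C{\left(w,j \right)} = \frac{1}{-20 + 198} = \frac{1}{178}$)
$N = 38416$ ($N = 196^{2} = 38416$)
$f{\left(K,J \right)} = 3 + 5 K$ ($f{\left(K,J \right)} = 3 - - 5 K = 3 + 5 K$)
$\frac{37949 + C{\left(15,T{\left(15 \right)} \right)}}{N + f{\left(-5,4 \right)} \left(-375\right)} = \frac{37949 + \frac{1}{178}}{38416 + \left(3 + 5 \left(-5\right)\right) \left(-375\right)} = \frac{6754923}{178 \left(38416 + \left(3 - 25\right) \left(-375\right)\right)} = \frac{6754923}{178 \left(38416 - -8250\right)} = \frac{6754923}{178 \left(38416 + 8250\right)} = \frac{6754923}{178 \cdot 46666} = \frac{6754923}{178} \cdot \frac{1}{46666} = \frac{6754923}{8306548}$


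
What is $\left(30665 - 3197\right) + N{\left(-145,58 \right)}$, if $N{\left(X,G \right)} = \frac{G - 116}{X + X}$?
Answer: $\frac{137341}{5} \approx 27468.0$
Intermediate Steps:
$N{\left(X,G \right)} = \frac{-116 + G}{2 X}$
$\left(30665 - 3197\right) + N{\left(-145,58 \right)} = \left(30665 - 3197\right) + \frac{-116 + 58}{2 \left(-145\right)} = 27468 + \frac{1}{2} \left(- \frac{1}{145}\right) \left(-58\right) = 27468 + \frac{1}{5} = \frac{137341}{5}$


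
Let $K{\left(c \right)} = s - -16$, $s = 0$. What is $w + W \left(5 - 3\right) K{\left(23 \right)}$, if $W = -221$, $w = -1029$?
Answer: $-8101$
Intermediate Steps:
$K{\left(c \right)} = 16$ ($K{\left(c \right)} = 0 - -16 = 0 + 16 = 16$)
$w + W \left(5 - 3\right) K{\left(23 \right)} = -1029 + - 221 \left(5 - 3\right) 16 = -1029 + \left(-221\right) 2 \cdot 16 = -1029 - 7072 = -8101$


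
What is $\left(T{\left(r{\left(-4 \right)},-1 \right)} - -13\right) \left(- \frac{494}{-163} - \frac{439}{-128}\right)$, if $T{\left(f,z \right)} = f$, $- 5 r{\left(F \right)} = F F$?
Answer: $\frac{6604661}{104320} \approx 63.312$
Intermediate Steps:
$r{\left(F \right)} = - \frac{F^{2}}{5}$ ($r{\left(F \right)} = - \frac{F F}{5} = - \frac{F^{2}}{5}$)
$\left(T{\left(r{\left(-4 \right)},-1 \right)} - -13\right) \left(- \frac{494}{-163} - \frac{439}{-128}\right) = \left(- \frac{\left(-4\right)^{2}}{5} - -13\right) \left(- \frac{494}{-163} - \frac{439}{-128}\right) = \left(\left(- \frac{1}{5}\right) 16 + 13\right) \left(\left(-494\right) \left(- \frac{1}{163}\right) - - \frac{439}{128}\right) = \left(- \frac{16}{5} + 13\right) \left(\frac{494}{163} + \frac{439}{128}\right) = \frac{49}{5} \cdot \frac{134789}{20864} = \frac{6604661}{104320}$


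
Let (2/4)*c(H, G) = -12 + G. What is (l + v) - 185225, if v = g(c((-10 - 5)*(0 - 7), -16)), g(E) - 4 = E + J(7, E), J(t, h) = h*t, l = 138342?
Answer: -47327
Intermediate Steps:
c(H, G) = -24 + 2*G (c(H, G) = 2*(-12 + G) = -24 + 2*G)
g(E) = 4 + 8*E (g(E) = 4 + (E + E*7) = 4 + (E + 7*E) = 4 + 8*E)
v = -444 (v = 4 + 8*(-24 + 2*(-16)) = 4 + 8*(-24 - 32) = 4 + 8*(-56) = 4 - 448 = -444)
(l + v) - 185225 = (138342 - 444) - 185225 = 137898 - 185225 = -47327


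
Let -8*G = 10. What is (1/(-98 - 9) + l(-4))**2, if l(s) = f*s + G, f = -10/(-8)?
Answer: 7177041/183184 ≈ 39.179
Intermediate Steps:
G = -5/4 (G = -1/8*10 = -5/4 ≈ -1.2500)
f = 5/4 (f = -10*(-1/8) = 5/4 ≈ 1.2500)
l(s) = -5/4 + 5*s/4 (l(s) = 5*s/4 - 5/4 = -5/4 + 5*s/4)
(1/(-98 - 9) + l(-4))**2 = (1/(-98 - 9) + (-5/4 + (5/4)*(-4)))**2 = (1/(-107) + (-5/4 - 5))**2 = (-1/107 - 25/4)**2 = (-2679/428)**2 = 7177041/183184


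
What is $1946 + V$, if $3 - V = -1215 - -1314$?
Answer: $1850$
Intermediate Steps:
$V = -96$ ($V = 3 - \left(-1215 - -1314\right) = 3 - \left(-1215 + 1314\right) = 3 - 99 = -96$)
$1946 + V = 1946 - 96 = 1850$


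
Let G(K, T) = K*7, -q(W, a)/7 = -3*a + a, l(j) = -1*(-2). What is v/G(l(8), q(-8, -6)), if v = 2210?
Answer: 1105/7 ≈ 157.86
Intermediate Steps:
l(j) = 2
q(W, a) = 14*a (q(W, a) = -7*(-3*a + a) = -(-14)*a = 14*a)
G(K, T) = 7*K
v/G(l(8), q(-8, -6)) = 2210/((7*2)) = 2210/14 = 2210*(1/14) = 1105/7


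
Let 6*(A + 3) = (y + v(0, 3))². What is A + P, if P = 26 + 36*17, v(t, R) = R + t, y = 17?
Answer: 2105/3 ≈ 701.67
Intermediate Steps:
P = 638 (P = 26 + 612 = 638)
A = 191/3 (A = -3 + (17 + (3 + 0))²/6 = -3 + (17 + 3)²/6 = -3 + (⅙)*20² = -3 + (⅙)*400 = -3 + 200/3 = 191/3 ≈ 63.667)
A + P = 191/3 + 638 = 2105/3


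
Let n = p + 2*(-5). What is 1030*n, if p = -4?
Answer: -14420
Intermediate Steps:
n = -14 (n = -4 + 2*(-5) = -4 - 10 = -14)
1030*n = 1030*(-14) = -14420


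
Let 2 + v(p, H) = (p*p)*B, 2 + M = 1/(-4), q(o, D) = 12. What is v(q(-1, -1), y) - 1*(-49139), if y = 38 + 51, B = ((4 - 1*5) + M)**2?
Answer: 50658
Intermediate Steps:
M = -9/4 (M = -2 + 1/(-4) = -2 - 1/4 = -9/4 ≈ -2.2500)
B = 169/16 (B = ((4 - 1*5) - 9/4)**2 = ((4 - 5) - 9/4)**2 = (-1 - 9/4)**2 = (-13/4)**2 = 169/16 ≈ 10.563)
y = 89
v(p, H) = -2 + 169*p**2/16 (v(p, H) = -2 + (p*p)*(169/16) = -2 + p**2*(169/16) = -2 + 169*p**2/16)
v(q(-1, -1), y) - 1*(-49139) = (-2 + (169/16)*12**2) - 1*(-49139) = (-2 + (169/16)*144) + 49139 = (-2 + 1521) + 49139 = 1519 + 49139 = 50658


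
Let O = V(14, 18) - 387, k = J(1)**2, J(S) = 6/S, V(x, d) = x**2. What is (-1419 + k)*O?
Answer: 264153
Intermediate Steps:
k = 36 (k = (6/1)**2 = (6*1)**2 = 6**2 = 36)
O = -191 (O = 14**2 - 387 = 196 - 387 = -191)
(-1419 + k)*O = (-1419 + 36)*(-191) = -1383*(-191) = 264153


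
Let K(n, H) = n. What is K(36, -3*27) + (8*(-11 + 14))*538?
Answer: 12948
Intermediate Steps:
K(36, -3*27) + (8*(-11 + 14))*538 = 36 + (8*(-11 + 14))*538 = 36 + (8*3)*538 = 36 + 24*538 = 36 + 12912 = 12948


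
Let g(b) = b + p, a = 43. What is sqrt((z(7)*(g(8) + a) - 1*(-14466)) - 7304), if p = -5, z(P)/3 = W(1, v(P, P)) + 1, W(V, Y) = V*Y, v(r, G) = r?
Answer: sqrt(8266) ≈ 90.917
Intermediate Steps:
z(P) = 3 + 3*P (z(P) = 3*(1*P + 1) = 3*(P + 1) = 3*(1 + P) = 3 + 3*P)
g(b) = -5 + b (g(b) = b - 5 = -5 + b)
sqrt((z(7)*(g(8) + a) - 1*(-14466)) - 7304) = sqrt(((3 + 3*7)*((-5 + 8) + 43) - 1*(-14466)) - 7304) = sqrt(((3 + 21)*(3 + 43) + 14466) - 7304) = sqrt((24*46 + 14466) - 7304) = sqrt((1104 + 14466) - 7304) = sqrt(15570 - 7304) = sqrt(8266)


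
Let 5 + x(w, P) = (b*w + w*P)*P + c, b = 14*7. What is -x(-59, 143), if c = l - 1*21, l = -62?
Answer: 2033405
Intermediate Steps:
b = 98
c = -83 (c = -62 - 1*21 = -62 - 21 = -83)
x(w, P) = -88 + P*(98*w + P*w) (x(w, P) = -5 + ((98*w + w*P)*P - 83) = -5 + ((98*w + P*w)*P - 83) = -5 + (P*(98*w + P*w) - 83) = -5 + (-83 + P*(98*w + P*w)) = -88 + P*(98*w + P*w))
-x(-59, 143) = -(-88 - 59*143² + 98*143*(-59)) = -(-88 - 59*20449 - 826826) = -(-88 - 1206491 - 826826) = -1*(-2033405) = 2033405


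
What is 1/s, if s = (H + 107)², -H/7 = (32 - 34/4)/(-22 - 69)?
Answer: 676/8003241 ≈ 8.4466e-5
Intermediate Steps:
H = 47/26 (H = -7*(32 - 34/4)/(-22 - 69) = -7*(32 - 34*¼)/(-91) = -7*(32 - 17/2)*(-1)/91 = -329*(-1)/(2*91) = -7*(-47/182) = 47/26 ≈ 1.8077)
s = 8003241/676 (s = (47/26 + 107)² = (2829/26)² = 8003241/676 ≈ 11839.)
1/s = 1/(8003241/676) = 676/8003241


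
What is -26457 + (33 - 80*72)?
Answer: -32184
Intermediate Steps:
-26457 + (33 - 80*72) = -26457 + (33 - 5760) = -26457 - 5727 = -32184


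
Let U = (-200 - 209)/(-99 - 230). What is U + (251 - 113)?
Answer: 45811/329 ≈ 139.24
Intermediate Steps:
U = 409/329 (U = -409/(-329) = -409*(-1/329) = 409/329 ≈ 1.2432)
U + (251 - 113) = 409/329 + (251 - 113) = 409/329 + 138 = 45811/329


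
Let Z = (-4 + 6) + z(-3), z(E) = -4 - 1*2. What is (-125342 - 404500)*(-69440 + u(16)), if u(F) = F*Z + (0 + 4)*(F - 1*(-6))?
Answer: 36779512272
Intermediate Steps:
z(E) = -6 (z(E) = -4 - 2 = -6)
Z = -4 (Z = (-4 + 6) - 6 = 2 - 6 = -4)
u(F) = 24 (u(F) = F*(-4) + (0 + 4)*(F - 1*(-6)) = -4*F + 4*(F + 6) = -4*F + 4*(6 + F) = -4*F + (24 + 4*F) = 24)
(-125342 - 404500)*(-69440 + u(16)) = (-125342 - 404500)*(-69440 + 24) = -529842*(-69416) = 36779512272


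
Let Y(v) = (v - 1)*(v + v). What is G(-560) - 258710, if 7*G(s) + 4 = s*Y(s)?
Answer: -353670174/7 ≈ -5.0524e+7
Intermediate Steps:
Y(v) = 2*v*(-1 + v) (Y(v) = (-1 + v)*(2*v) = 2*v*(-1 + v))
G(s) = -4/7 + 2*s²*(-1 + s)/7 (G(s) = -4/7 + (s*(2*s*(-1 + s)))/7 = -4/7 + (2*s²*(-1 + s))/7 = -4/7 + 2*s²*(-1 + s)/7)
G(-560) - 258710 = (-4/7 + (2/7)*(-560)²*(-1 - 560)) - 258710 = (-4/7 + (2/7)*313600*(-561)) - 258710 = (-4/7 - 50265600) - 258710 = -351859204/7 - 258710 = -353670174/7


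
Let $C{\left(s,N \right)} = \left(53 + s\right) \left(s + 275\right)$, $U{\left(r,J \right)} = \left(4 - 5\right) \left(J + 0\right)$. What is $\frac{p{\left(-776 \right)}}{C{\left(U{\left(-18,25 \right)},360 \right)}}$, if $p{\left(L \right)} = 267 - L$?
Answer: $\frac{149}{1000} \approx 0.149$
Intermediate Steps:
$U{\left(r,J \right)} = - J$ ($U{\left(r,J \right)} = \left(4 - 5\right) J = - J$)
$C{\left(s,N \right)} = \left(53 + s\right) \left(275 + s\right)$
$\frac{p{\left(-776 \right)}}{C{\left(U{\left(-18,25 \right)},360 \right)}} = \frac{267 - -776}{14575 + \left(\left(-1\right) 25\right)^{2} + 328 \left(\left(-1\right) 25\right)} = \frac{267 + 776}{14575 + \left(-25\right)^{2} + 328 \left(-25\right)} = \frac{1043}{14575 + 625 - 8200} = \frac{1043}{7000} = 1043 \cdot \frac{1}{7000} = \frac{149}{1000}$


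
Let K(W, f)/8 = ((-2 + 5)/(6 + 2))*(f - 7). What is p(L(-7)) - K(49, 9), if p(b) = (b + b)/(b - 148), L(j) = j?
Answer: -916/155 ≈ -5.9097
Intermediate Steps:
p(b) = 2*b/(-148 + b) (p(b) = (2*b)/(-148 + b) = 2*b/(-148 + b))
K(W, f) = -21 + 3*f (K(W, f) = 8*(((-2 + 5)/(6 + 2))*(f - 7)) = 8*((3/8)*(-7 + f)) = 8*((3*(⅛))*(-7 + f)) = 8*(3*(-7 + f)/8) = 8*(-21/8 + 3*f/8) = -21 + 3*f)
p(L(-7)) - K(49, 9) = 2*(-7)/(-148 - 7) - (-21 + 3*9) = 2*(-7)/(-155) - (-21 + 27) = 2*(-7)*(-1/155) - 1*6 = 14/155 - 6 = -916/155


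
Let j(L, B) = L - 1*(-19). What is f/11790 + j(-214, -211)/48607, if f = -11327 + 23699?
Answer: 7680343/7347135 ≈ 1.0454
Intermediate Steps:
f = 12372
j(L, B) = 19 + L (j(L, B) = L + 19 = 19 + L)
f/11790 + j(-214, -211)/48607 = 12372/11790 + (19 - 214)/48607 = 12372*(1/11790) - 195*1/48607 = 2062/1965 - 15/3739 = 7680343/7347135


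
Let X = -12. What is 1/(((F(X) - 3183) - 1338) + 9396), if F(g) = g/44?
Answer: 11/53622 ≈ 0.00020514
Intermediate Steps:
F(g) = g/44 (F(g) = g*(1/44) = g/44)
1/(((F(X) - 3183) - 1338) + 9396) = 1/((((1/44)*(-12) - 3183) - 1338) + 9396) = 1/(((-3/11 - 3183) - 1338) + 9396) = 1/((-35016/11 - 1338) + 9396) = 1/(-49734/11 + 9396) = 1/(53622/11) = 11/53622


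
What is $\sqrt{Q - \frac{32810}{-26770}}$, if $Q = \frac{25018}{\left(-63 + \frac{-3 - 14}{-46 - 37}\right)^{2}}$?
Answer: $\frac{3 \sqrt{163745088044154}}{13952524} \approx 2.7514$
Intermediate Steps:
$Q = \frac{86174501}{13582472}$ ($Q = \frac{25018}{\left(-63 - \frac{17}{-83}\right)^{2}} = \frac{25018}{\left(-63 - - \frac{17}{83}\right)^{2}} = \frac{25018}{\left(-63 + \frac{17}{83}\right)^{2}} = \frac{25018}{\left(- \frac{5212}{83}\right)^{2}} = \frac{25018}{\frac{27164944}{6889}} = 25018 \cdot \frac{6889}{27164944} = \frac{86174501}{13582472} \approx 6.3445$)
$\sqrt{Q - \frac{32810}{-26770}} = \sqrt{\frac{86174501}{13582472} - \frac{32810}{-26770}} = \sqrt{\frac{86174501}{13582472} - - \frac{3281}{2677}} = \sqrt{\frac{86174501}{13582472} + \frac{3281}{2677}} = \sqrt{\frac{275253229809}{36360277544}} = \frac{3 \sqrt{163745088044154}}{13952524}$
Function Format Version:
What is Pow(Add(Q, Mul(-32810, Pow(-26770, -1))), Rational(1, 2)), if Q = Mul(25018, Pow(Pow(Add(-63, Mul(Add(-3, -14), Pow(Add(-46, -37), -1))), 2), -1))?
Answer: Mul(Rational(3, 13952524), Pow(163745088044154, Rational(1, 2))) ≈ 2.7514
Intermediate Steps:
Q = Rational(86174501, 13582472) (Q = Mul(25018, Pow(Pow(Add(-63, Mul(-17, Pow(-83, -1))), 2), -1)) = Mul(25018, Pow(Pow(Add(-63, Mul(-17, Rational(-1, 83))), 2), -1)) = Mul(25018, Pow(Pow(Add(-63, Rational(17, 83)), 2), -1)) = Mul(25018, Pow(Pow(Rational(-5212, 83), 2), -1)) = Mul(25018, Pow(Rational(27164944, 6889), -1)) = Mul(25018, Rational(6889, 27164944)) = Rational(86174501, 13582472) ≈ 6.3445)
Pow(Add(Q, Mul(-32810, Pow(-26770, -1))), Rational(1, 2)) = Pow(Add(Rational(86174501, 13582472), Mul(-32810, Pow(-26770, -1))), Rational(1, 2)) = Pow(Add(Rational(86174501, 13582472), Mul(-32810, Rational(-1, 26770))), Rational(1, 2)) = Pow(Add(Rational(86174501, 13582472), Rational(3281, 2677)), Rational(1, 2)) = Pow(Rational(275253229809, 36360277544), Rational(1, 2)) = Mul(Rational(3, 13952524), Pow(163745088044154, Rational(1, 2)))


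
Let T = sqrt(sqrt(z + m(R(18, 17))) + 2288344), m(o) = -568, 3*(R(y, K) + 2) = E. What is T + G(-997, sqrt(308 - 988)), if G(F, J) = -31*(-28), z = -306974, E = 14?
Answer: 868 + sqrt(2288344 + I*sqrt(307542)) ≈ 2380.7 + 0.1833*I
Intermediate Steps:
R(y, K) = 8/3 (R(y, K) = -2 + (1/3)*14 = -2 + 14/3 = 8/3)
G(F, J) = 868
T = sqrt(2288344 + I*sqrt(307542)) (T = sqrt(sqrt(-306974 - 568) + 2288344) = sqrt(sqrt(-307542) + 2288344) = sqrt(I*sqrt(307542) + 2288344) = sqrt(2288344 + I*sqrt(307542)) ≈ 1512.7 + 0.18*I)
T + G(-997, sqrt(308 - 988)) = sqrt(2288344 + I*sqrt(307542)) + 868 = 868 + sqrt(2288344 + I*sqrt(307542))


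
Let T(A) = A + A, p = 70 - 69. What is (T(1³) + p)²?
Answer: 9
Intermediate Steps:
p = 1
T(A) = 2*A
(T(1³) + p)² = (2*1³ + 1)² = (2*1 + 1)² = (2 + 1)² = 3² = 9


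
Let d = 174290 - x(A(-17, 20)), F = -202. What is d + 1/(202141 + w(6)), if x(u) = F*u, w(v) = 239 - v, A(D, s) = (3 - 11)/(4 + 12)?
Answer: 35251324687/202374 ≈ 1.7419e+5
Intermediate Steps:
A(D, s) = -½ (A(D, s) = -8/16 = -8*1/16 = -½)
x(u) = -202*u
d = 174189 (d = 174290 - (-202)*(-1)/2 = 174290 - 1*101 = 174290 - 101 = 174189)
d + 1/(202141 + w(6)) = 174189 + 1/(202141 + (239 - 1*6)) = 174189 + 1/(202141 + (239 - 6)) = 174189 + 1/(202141 + 233) = 174189 + 1/202374 = 35251324687/202374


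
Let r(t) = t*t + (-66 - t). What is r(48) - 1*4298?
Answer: -2108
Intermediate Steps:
r(t) = -66 + t² - t (r(t) = t² + (-66 - t) = -66 + t² - t)
r(48) - 1*4298 = (-66 + 48² - 1*48) - 1*4298 = (-66 + 2304 - 48) - 4298 = 2190 - 4298 = -2108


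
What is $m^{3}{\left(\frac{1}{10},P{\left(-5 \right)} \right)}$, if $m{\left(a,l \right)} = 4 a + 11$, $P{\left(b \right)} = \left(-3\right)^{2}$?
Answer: $\frac{185193}{125} \approx 1481.5$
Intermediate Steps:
$P{\left(b \right)} = 9$
$m{\left(a,l \right)} = 11 + 4 a$
$m^{3}{\left(\frac{1}{10},P{\left(-5 \right)} \right)} = \left(11 + \frac{4}{10}\right)^{3} = \left(11 + 4 \cdot \frac{1}{10}\right)^{3} = \left(11 + \frac{2}{5}\right)^{3} = \left(\frac{57}{5}\right)^{3} = \frac{185193}{125}$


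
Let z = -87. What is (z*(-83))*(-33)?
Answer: -238293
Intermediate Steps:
(z*(-83))*(-33) = -87*(-83)*(-33) = 7221*(-33) = -238293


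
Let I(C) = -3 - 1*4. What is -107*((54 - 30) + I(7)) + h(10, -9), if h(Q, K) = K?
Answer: -1828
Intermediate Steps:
I(C) = -7 (I(C) = -3 - 4 = -7)
-107*((54 - 30) + I(7)) + h(10, -9) = -107*((54 - 30) - 7) - 9 = -107*(24 - 7) - 9 = -107*17 - 9 = -1819 - 9 = -1828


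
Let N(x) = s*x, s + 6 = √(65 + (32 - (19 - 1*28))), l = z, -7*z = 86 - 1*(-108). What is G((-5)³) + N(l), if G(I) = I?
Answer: 289/7 - 194*√106/7 ≈ -244.05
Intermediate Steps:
z = -194/7 (z = -(86 - 1*(-108))/7 = -(86 + 108)/7 = -⅐*194 = -194/7 ≈ -27.714)
l = -194/7 ≈ -27.714
s = -6 + √106 (s = -6 + √(65 + (32 - (19 - 1*28))) = -6 + √(65 + (32 - (19 - 28))) = -6 + √(65 + (32 - 1*(-9))) = -6 + √(65 + (32 + 9)) = -6 + √(65 + 41) = -6 + √106 ≈ 4.2956)
N(x) = x*(-6 + √106) (N(x) = (-6 + √106)*x = x*(-6 + √106))
G((-5)³) + N(l) = (-5)³ - 194*(-6 + √106)/7 = -125 + (1164/7 - 194*√106/7) = 289/7 - 194*√106/7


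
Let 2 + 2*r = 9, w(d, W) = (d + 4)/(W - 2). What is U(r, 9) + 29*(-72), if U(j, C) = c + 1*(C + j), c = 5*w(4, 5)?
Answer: -12373/6 ≈ -2062.2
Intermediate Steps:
w(d, W) = (4 + d)/(-2 + W)
r = 7/2 (r = -1 + (½)*9 = -1 + 9/2 = 7/2 ≈ 3.5000)
c = 40/3 (c = 5*((4 + 4)/(-2 + 5)) = 5*(8/3) = 40/3 ≈ 13.333)
U(j, C) = 40/3 + C + j (U(j, C) = 40/3 + 1*(C + j) = 40/3 + (C + j) = 40/3 + C + j)
U(r, 9) + 29*(-72) = (40/3 + 9 + 7/2) + 29*(-72) = 155/6 - 2088 = -12373/6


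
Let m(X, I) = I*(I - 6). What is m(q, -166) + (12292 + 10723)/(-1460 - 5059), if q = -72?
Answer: 186107473/6519 ≈ 28548.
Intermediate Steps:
m(X, I) = I*(-6 + I)
m(q, -166) + (12292 + 10723)/(-1460 - 5059) = -166*(-6 - 166) + (12292 + 10723)/(-1460 - 5059) = -166*(-172) + 23015/(-6519) = 28552 + 23015*(-1/6519) = 28552 - 23015/6519 = 186107473/6519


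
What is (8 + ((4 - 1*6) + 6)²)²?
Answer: 576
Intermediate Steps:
(8 + ((4 - 1*6) + 6)²)² = (8 + ((4 - 6) + 6)²)² = (8 + (-2 + 6)²)² = (8 + 4²)² = (8 + 16)² = 24² = 576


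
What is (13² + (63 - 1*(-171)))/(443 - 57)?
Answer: 403/386 ≈ 1.0440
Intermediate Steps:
(13² + (63 - 1*(-171)))/(443 - 57) = (169 + (63 + 171))/386 = (169 + 234)*(1/386) = 403*(1/386) = 403/386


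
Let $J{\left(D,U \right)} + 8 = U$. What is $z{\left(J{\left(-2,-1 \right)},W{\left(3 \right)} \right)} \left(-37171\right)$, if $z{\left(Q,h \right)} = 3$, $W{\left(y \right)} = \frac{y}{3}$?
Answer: $-111513$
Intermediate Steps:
$J{\left(D,U \right)} = -8 + U$
$W{\left(y \right)} = \frac{y}{3}$ ($W{\left(y \right)} = y \frac{1}{3} = \frac{y}{3}$)
$z{\left(J{\left(-2,-1 \right)},W{\left(3 \right)} \right)} \left(-37171\right) = 3 \left(-37171\right) = -111513$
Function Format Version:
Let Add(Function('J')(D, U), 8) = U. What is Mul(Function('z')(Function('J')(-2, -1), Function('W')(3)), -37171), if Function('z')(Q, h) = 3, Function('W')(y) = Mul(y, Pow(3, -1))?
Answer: -111513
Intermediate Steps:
Function('J')(D, U) = Add(-8, U)
Function('W')(y) = Mul(Rational(1, 3), y) (Function('W')(y) = Mul(y, Rational(1, 3)) = Mul(Rational(1, 3), y))
Mul(Function('z')(Function('J')(-2, -1), Function('W')(3)), -37171) = Mul(3, -37171) = -111513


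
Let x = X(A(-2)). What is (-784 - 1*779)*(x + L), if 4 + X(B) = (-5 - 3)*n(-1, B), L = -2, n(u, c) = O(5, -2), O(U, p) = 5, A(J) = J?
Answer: 71898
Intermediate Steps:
n(u, c) = 5
X(B) = -44 (X(B) = -4 + (-5 - 3)*5 = -4 - 8*5 = -4 - 40 = -44)
x = -44
(-784 - 1*779)*(x + L) = (-784 - 1*779)*(-44 - 2) = (-784 - 779)*(-46) = -1563*(-46) = 71898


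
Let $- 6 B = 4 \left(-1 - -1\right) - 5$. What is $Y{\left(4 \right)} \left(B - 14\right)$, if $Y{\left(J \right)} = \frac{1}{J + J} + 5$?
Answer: $- \frac{3239}{48} \approx -67.479$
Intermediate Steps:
$Y{\left(J \right)} = 5 + \frac{1}{2 J}$ ($Y{\left(J \right)} = \frac{1}{2 J} + 5 = 5 + \frac{1}{2 J}$)
$B = \frac{5}{6}$ ($B = - \frac{4 \left(-1 - -1\right) - 5}{6} = - \frac{4 \left(-1 + 1\right) - 5}{6} = - \frac{4 \cdot 0 - 5}{6} = - \frac{0 - 5}{6} = \left(- \frac{1}{6}\right) \left(-5\right) = \frac{5}{6} \approx 0.83333$)
$Y{\left(4 \right)} \left(B - 14\right) = \left(5 + \frac{1}{2 \cdot 4}\right) \left(\frac{5}{6} - 14\right) = \left(5 + \frac{1}{2} \cdot \frac{1}{4}\right) \left(- \frac{79}{6}\right) = \left(5 + \frac{1}{8}\right) \left(- \frac{79}{6}\right) = \frac{41}{8} \left(- \frac{79}{6}\right) = - \frac{3239}{48}$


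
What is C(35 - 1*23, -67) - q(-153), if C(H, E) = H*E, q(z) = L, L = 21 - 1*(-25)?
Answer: -850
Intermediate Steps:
L = 46 (L = 21 + 25 = 46)
q(z) = 46
C(H, E) = E*H
C(35 - 1*23, -67) - q(-153) = -67*(35 - 1*23) - 1*46 = -67*(35 - 23) - 46 = -67*12 - 46 = -804 - 46 = -850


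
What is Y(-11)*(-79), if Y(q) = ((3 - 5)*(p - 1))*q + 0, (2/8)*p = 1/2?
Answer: -1738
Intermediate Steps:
p = 2 (p = 4/2 = 4*(½) = 2)
Y(q) = -2*q (Y(q) = ((3 - 5)*(2 - 1))*q + 0 = (-2*1)*q + 0 = -2*q + 0 = -2*q)
Y(-11)*(-79) = -2*(-11)*(-79) = 22*(-79) = -1738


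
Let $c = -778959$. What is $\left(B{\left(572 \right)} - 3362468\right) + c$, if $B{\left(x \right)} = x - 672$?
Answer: $-4141527$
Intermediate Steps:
$B{\left(x \right)} = -672 + x$
$\left(B{\left(572 \right)} - 3362468\right) + c = \left(\left(-672 + 572\right) - 3362468\right) - 778959 = \left(-100 - 3362468\right) - 778959 = -3362568 - 778959 = -4141527$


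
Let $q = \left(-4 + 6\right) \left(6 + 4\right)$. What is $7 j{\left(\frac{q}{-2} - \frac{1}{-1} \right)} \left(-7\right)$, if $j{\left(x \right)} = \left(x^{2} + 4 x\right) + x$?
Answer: $-1764$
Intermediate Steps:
$q = 20$ ($q = 2 \cdot 10 = 20$)
$j{\left(x \right)} = x^{2} + 5 x$
$7 j{\left(\frac{q}{-2} - \frac{1}{-1} \right)} \left(-7\right) = 7 \left(\frac{20}{-2} - \frac{1}{-1}\right) \left(5 + \left(\frac{20}{-2} - \frac{1}{-1}\right)\right) \left(-7\right) = 7 \left(20 \left(- \frac{1}{2}\right) - -1\right) \left(5 + \left(20 \left(- \frac{1}{2}\right) - -1\right)\right) \left(-7\right) = 7 \left(-10 + 1\right) \left(5 + \left(-10 + 1\right)\right) \left(-7\right) = 7 \left(- 9 \left(5 - 9\right)\right) \left(-7\right) = 7 \left(\left(-9\right) \left(-4\right)\right) \left(-7\right) = 7 \cdot 36 \left(-7\right) = 252 \left(-7\right) = -1764$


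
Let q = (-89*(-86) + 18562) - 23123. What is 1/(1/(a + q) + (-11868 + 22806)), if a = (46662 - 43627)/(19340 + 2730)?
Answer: 13653109/149337710656 ≈ 9.1424e-5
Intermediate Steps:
a = 607/4414 (a = 3035/22070 = 3035*(1/22070) = 607/4414 ≈ 0.13752)
q = 3093 (q = (7654 + 18562) - 23123 = 26216 - 23123 = 3093)
1/(1/(a + q) + (-11868 + 22806)) = 1/(1/(607/4414 + 3093) + (-11868 + 22806)) = 1/(1/(13653109/4414) + 10938) = 1/(4414/13653109 + 10938) = 1/(149337710656/13653109) = 13653109/149337710656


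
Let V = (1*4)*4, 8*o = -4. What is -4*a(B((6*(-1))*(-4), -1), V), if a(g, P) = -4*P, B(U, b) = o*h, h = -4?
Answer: 256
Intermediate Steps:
o = -½ (o = (⅛)*(-4) = -½ ≈ -0.50000)
B(U, b) = 2 (B(U, b) = -½*(-4) = 2)
V = 16 (V = 4*4 = 16)
-4*a(B((6*(-1))*(-4), -1), V) = -(-16)*16 = -4*(-64) = 256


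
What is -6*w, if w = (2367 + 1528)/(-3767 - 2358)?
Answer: 4674/1225 ≈ 3.8155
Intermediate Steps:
w = -779/1225 (w = 3895/(-6125) = 3895*(-1/6125) = -779/1225 ≈ -0.63592)
-6*w = -6*(-779/1225) = 4674/1225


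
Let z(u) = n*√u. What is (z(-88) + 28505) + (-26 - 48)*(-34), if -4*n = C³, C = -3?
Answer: 31021 + 27*I*√22/2 ≈ 31021.0 + 63.321*I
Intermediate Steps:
n = 27/4 (n = -¼*(-3)³ = -¼*(-27) = 27/4 ≈ 6.7500)
z(u) = 27*√u/4
(z(-88) + 28505) + (-26 - 48)*(-34) = (27*√(-88)/4 + 28505) + (-26 - 48)*(-34) = (27*(2*I*√22)/4 + 28505) - 74*(-34) = (27*I*√22/2 + 28505) + 2516 = (28505 + 27*I*√22/2) + 2516 = 31021 + 27*I*√22/2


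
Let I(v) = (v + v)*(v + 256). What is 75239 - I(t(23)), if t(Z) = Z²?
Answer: -755291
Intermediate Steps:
I(v) = 2*v*(256 + v) (I(v) = (2*v)*(256 + v) = 2*v*(256 + v))
75239 - I(t(23)) = 75239 - 2*23²*(256 + 23²) = 75239 - 2*529*(256 + 529) = 75239 - 2*529*785 = 75239 - 1*830530 = 75239 - 830530 = -755291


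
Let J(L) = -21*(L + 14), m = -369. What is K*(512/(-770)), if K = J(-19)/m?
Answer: 256/1353 ≈ 0.18921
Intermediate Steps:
J(L) = -294 - 21*L (J(L) = -21*(14 + L) = -294 - 21*L)
K = -35/123 (K = (-294 - 21*(-19))/(-369) = (-294 + 399)*(-1/369) = 105*(-1/369) = -35/123 ≈ -0.28455)
K*(512/(-770)) = -17920/(123*(-770)) = -17920*(-1)/(123*770) = -35/123*(-256/385) = 256/1353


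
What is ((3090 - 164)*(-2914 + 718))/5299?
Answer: -917928/757 ≈ -1212.6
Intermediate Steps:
((3090 - 164)*(-2914 + 718))/5299 = (2926*(-2196))*(1/5299) = -6425496*1/5299 = -917928/757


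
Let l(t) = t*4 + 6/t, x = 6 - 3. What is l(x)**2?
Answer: 196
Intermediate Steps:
x = 3
l(t) = 4*t + 6/t
l(x)**2 = (4*3 + 6/3)**2 = (12 + 6*(1/3))**2 = (12 + 2)**2 = 14**2 = 196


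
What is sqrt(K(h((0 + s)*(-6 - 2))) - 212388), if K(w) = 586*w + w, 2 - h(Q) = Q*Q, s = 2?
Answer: I*sqrt(361486) ≈ 601.24*I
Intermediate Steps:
h(Q) = 2 - Q**2 (h(Q) = 2 - Q*Q = 2 - Q**2)
K(w) = 587*w
sqrt(K(h((0 + s)*(-6 - 2))) - 212388) = sqrt(587*(2 - ((0 + 2)*(-6 - 2))**2) - 212388) = sqrt(587*(2 - (2*(-8))**2) - 212388) = sqrt(587*(2 - 1*(-16)**2) - 212388) = sqrt(587*(2 - 1*256) - 212388) = sqrt(587*(2 - 256) - 212388) = sqrt(587*(-254) - 212388) = sqrt(-149098 - 212388) = sqrt(-361486) = I*sqrt(361486)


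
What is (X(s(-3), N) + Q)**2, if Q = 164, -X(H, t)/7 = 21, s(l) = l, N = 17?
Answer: 289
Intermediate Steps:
X(H, t) = -147 (X(H, t) = -7*21 = -147)
(X(s(-3), N) + Q)**2 = (-147 + 164)**2 = 17**2 = 289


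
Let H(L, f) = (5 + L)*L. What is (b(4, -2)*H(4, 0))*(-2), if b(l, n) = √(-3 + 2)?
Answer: -72*I ≈ -72.0*I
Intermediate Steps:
H(L, f) = L*(5 + L)
b(l, n) = I (b(l, n) = √(-1) = I)
(b(4, -2)*H(4, 0))*(-2) = (I*(4*(5 + 4)))*(-2) = (I*(4*9))*(-2) = (I*36)*(-2) = (36*I)*(-2) = -72*I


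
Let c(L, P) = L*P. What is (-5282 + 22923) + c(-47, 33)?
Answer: 16090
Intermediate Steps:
(-5282 + 22923) + c(-47, 33) = (-5282 + 22923) - 47*33 = 17641 - 1551 = 16090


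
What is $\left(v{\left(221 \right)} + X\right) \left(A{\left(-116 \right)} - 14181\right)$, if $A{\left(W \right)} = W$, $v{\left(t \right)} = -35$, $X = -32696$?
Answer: $467955107$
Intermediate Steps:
$\left(v{\left(221 \right)} + X\right) \left(A{\left(-116 \right)} - 14181\right) = \left(-35 - 32696\right) \left(-116 - 14181\right) = \left(-32731\right) \left(-14297\right) = 467955107$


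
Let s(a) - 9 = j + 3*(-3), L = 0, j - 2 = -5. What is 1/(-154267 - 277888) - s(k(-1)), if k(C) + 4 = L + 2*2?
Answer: 1296464/432155 ≈ 3.0000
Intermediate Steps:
j = -3 (j = 2 - 5 = -3)
k(C) = 0 (k(C) = -4 + (0 + 2*2) = -4 + (0 + 4) = -4 + 4 = 0)
s(a) = -3 (s(a) = 9 + (-3 + 3*(-3)) = 9 + (-3 - 9) = 9 - 12 = -3)
1/(-154267 - 277888) - s(k(-1)) = 1/(-154267 - 277888) - 1*(-3) = 1/(-432155) + 3 = -1/432155 + 3 = 1296464/432155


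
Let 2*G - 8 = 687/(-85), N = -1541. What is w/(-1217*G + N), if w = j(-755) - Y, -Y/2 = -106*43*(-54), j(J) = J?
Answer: -83556530/253451 ≈ -329.68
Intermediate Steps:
Y = -492264 (Y = -2*(-106*43)*(-54) = -(-9116)*(-54) = -2*246132 = -492264)
w = 491509 (w = -755 - 1*(-492264) = -755 + 492264 = 491509)
G = -7/170 (G = 4 + (687/(-85))/2 = 4 + (687*(-1/85))/2 = 4 + (½)*(-687/85) = 4 - 687/170 = -7/170 ≈ -0.041176)
w/(-1217*G + N) = 491509/(-1217*(-7/170) - 1541) = 491509/(8519/170 - 1541) = 491509/(-253451/170) = 491509*(-170/253451) = -83556530/253451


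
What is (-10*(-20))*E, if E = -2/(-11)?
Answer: 400/11 ≈ 36.364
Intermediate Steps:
E = 2/11 (E = -2*(-1/11) = 2/11 ≈ 0.18182)
(-10*(-20))*E = -10*(-20)*(2/11) = 200*(2/11) = 400/11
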